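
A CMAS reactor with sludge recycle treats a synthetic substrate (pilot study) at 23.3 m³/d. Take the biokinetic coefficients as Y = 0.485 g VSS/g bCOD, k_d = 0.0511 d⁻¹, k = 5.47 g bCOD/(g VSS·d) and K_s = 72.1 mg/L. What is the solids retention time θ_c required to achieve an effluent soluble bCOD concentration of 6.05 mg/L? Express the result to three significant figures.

θ_c ≈ 6.48 d

Specific growth rate at S = 6.05 mg/L: μ = YkS/(K_s+S) = 0.485·5.47·6.05/(72.1+6.05) = 0.2054 d⁻¹.
Then 1/θ_c = μ − k_d = 0.2054 − 0.0511 = 0.1543 d⁻¹, giving θ_c = 6.482 d.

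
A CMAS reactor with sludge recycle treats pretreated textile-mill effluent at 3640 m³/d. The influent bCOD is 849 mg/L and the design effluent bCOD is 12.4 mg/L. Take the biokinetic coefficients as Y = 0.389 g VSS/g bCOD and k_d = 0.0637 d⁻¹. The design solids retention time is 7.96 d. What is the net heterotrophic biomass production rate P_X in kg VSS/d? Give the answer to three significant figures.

Correct the yield for decay: Y_obs = Y/(1 + k_d θ_c) = 0.389 / (1 + 0.0637 × 7.96) = 0.389 / 1.507 = 0.2581.
Substrate removed = Q·(S₀ − S) = 3640 m³/d × (849 − 12.4) g/m³ = 3.05×10^6 g/d = 3045 kg/d.
P_X = Y_obs · Q(S₀ − S) = 0.2581 × 3045 = 786.0 kg VSS/d.

P_X ≈ 786 kg VSS/d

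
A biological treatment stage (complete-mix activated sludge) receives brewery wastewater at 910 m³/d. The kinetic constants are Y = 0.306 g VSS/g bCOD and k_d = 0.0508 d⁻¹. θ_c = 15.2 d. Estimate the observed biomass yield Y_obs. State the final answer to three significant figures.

Y_obs ≈ 0.173 g VSS/g bCOD

Y_obs = Y / (1 + k_d θ_c) = 0.306 / (1 + 0.0508 × 15.2) = 0.306 / 1.772 = 0.1727.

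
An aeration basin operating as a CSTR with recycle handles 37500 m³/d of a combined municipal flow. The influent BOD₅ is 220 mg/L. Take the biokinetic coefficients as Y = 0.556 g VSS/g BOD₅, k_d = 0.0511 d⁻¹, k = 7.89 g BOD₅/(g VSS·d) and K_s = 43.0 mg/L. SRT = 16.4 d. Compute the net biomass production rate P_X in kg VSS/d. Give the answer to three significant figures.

P_X ≈ 2480 kg VSS/d

Effluent substrate depends only on kinetics and SRT: S = K_s(1 + k_d θ_c) / [θ_c(Yk − k_d) − 1] = 43.0 × (1 + 0.0511 × 16.4) / [16.4 × (0.556 × 7.89 − 0.0511) − 1] = 79.04 / 70.11 = 1.127 mg/L.
Y_obs = Y / (1 + k_d θ_c) = 0.556 / (1 + 0.0511 × 16.4) = 0.556 / 1.838 = 0.3025.
Mass of BOD₅ removed per day: Q(S₀ − S) = 37500 × 218.9 g/m³ = 8208 kg/d.
So the net sludge growth is P_X = 0.3025 × 8208 = 2483 kg VSS/d.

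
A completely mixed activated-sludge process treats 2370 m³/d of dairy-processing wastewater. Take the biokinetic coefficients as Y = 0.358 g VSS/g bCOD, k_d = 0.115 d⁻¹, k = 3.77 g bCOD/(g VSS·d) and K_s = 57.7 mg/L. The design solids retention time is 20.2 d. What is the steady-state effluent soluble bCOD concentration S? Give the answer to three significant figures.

S ≈ 8.01 mg/L

Effluent substrate depends only on kinetics and SRT: S = K_s(1 + k_d θ_c) / [θ_c(Yk − k_d) − 1] = 57.7 × (1 + 0.115 × 20.2) / [20.2 × (0.358 × 3.77 − 0.115) − 1] = 191.7 / 23.94 = 8.009 mg/L.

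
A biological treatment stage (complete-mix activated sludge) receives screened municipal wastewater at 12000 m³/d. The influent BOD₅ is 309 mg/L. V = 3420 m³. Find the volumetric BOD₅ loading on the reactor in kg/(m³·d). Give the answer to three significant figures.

L_v ≈ 1.08 kg BOD₅/(m³·d)

L_v = Q S₀ / V = 12000 × 309 × 10⁻³ / 3420 = 1.084 kg/(m³·d).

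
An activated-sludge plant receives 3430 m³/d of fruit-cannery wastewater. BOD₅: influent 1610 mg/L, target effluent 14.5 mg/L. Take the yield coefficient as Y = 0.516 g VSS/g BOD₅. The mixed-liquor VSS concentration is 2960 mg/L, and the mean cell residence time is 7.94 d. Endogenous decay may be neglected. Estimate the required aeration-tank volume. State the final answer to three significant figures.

V·X = Y·Q·ΔS·θ_c gives V = 0.516 × 3430 × (1610 − 14.5) × 7.94 / 2960 = 7575 m³.

V ≈ 7570 m³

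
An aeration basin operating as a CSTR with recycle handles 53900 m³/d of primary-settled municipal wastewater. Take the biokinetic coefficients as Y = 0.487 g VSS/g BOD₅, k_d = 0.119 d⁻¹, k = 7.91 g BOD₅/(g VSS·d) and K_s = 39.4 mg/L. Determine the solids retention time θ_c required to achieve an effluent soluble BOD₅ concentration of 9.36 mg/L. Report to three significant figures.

Specific growth rate at S = 9.36 mg/L: μ = YkS/(K_s+S) = 0.487·7.91·9.36/(39.4+9.36) = 0.7395 d⁻¹.
1/θ_c = 0.7395 − 0.119 = 0.6205 d⁻¹, so θ_c = 1.612 d.

θ_c ≈ 1.61 d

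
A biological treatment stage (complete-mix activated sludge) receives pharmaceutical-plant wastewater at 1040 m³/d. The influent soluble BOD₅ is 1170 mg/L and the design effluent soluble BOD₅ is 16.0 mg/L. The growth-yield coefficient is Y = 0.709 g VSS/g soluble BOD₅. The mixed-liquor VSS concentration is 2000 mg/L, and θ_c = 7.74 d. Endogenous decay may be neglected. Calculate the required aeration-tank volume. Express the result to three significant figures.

With k_d = 0 the design equation reduces to V = Y Q (S₀−S) θ_c / X = 0.709 × 1040 × (1170 − 16.0) × 7.74 / 2000 = 3293 m³.

V ≈ 3290 m³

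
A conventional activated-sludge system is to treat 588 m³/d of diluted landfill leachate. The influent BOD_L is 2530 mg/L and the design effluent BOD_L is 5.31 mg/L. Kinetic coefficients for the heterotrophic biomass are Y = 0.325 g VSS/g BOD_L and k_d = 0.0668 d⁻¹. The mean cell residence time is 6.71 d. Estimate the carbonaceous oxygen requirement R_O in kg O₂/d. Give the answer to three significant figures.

Observed yield with endogenous decay: Y_obs = Y / (1 + k_d·θ_c) = 0.325 / (1 + 0.0668 × 6.71) = 0.325 / 1.448 = 0.2244 g VSS/g BOD_L.
Mass of BOD_L removed per day: Q(S₀ − S) = 588 × 2525 g/m³ = 1485 kg/d.
Net sludge production P_X = 0.2244 × 1485 = 333.1 kg VSS/d.
Carbonaceous O₂ demand = substrate oxidised − cell-mass equivalent = 1485 − 1.42 × 333.1 = 1011 kg O₂/d.

R_O ≈ 1010 kg O₂/d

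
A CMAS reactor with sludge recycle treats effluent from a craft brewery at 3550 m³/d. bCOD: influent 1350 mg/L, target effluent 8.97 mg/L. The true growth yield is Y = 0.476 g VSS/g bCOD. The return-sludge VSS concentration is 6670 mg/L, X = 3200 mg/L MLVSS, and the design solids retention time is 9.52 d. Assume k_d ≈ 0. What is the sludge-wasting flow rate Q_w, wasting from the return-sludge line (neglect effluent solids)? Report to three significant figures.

V·X = Y·Q·ΔS·θ_c gives V = 0.476 × 3550 × (1350 − 8.97) × 9.52 / 3200 = 6742 m³.
Q_w = (V·X)/(θ_c X_r) = 6742 × 3200 / (9.52 × 6670) = 339.7 m³/d.

Q_w ≈ 340 m³/d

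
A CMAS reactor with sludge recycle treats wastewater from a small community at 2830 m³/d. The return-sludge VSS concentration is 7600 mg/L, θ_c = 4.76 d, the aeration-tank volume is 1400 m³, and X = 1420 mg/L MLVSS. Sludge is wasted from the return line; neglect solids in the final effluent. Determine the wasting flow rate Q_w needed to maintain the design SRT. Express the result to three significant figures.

Q_w ≈ 55.0 m³/d

Wasting from the return line (neglecting effluent solids): Q_w = V·X / (θ_c·X_r) = 1400 × 1420 / (4.76 × 7600) = 54.95 m³/d.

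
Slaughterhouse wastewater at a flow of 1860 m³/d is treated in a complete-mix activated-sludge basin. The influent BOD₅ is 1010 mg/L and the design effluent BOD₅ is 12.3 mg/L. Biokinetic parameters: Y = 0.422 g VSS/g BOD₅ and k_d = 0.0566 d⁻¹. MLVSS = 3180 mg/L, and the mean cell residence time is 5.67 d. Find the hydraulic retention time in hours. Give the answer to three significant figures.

τ ≈ 13.6 h

Rearranging the biomass balance for a CMAS with decay, V = Y·Q·ΔS·θ_c / [X·(1+k_d θ_c)] = 0.422 × 1860 × (1010 − 12.3) × 5.67 / [3180 × (1 + 0.0566 × 5.67)] = 4.44×10^6 / 4201 = 1057 m³.
HRT = V/Q = 1057 m³ / 1860 m³·d⁻¹ = 0.5683 d × 24 = 13.64 h.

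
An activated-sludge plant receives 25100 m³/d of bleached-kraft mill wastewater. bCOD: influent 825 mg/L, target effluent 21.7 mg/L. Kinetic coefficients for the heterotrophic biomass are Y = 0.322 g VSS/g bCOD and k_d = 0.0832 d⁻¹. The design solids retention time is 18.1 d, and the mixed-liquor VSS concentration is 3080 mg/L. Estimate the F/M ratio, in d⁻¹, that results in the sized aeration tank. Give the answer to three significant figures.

Rearranging the biomass balance for a CMAS with decay, V = Y·Q·ΔS·θ_c / [X·(1+k_d θ_c)] = 0.322 × 25100 × (825 − 21.7) × 18.1 / [3080 × (1 + 0.0832 × 18.1)] = 1.18×10^8 / 7718 = 15225 m³.
Food-to-microorganism ratio F/M = Q S₀ / (V X) = 25100 × 825 / (15225 × 3080) = 0.4416 d⁻¹.

F/M ≈ 0.442 d⁻¹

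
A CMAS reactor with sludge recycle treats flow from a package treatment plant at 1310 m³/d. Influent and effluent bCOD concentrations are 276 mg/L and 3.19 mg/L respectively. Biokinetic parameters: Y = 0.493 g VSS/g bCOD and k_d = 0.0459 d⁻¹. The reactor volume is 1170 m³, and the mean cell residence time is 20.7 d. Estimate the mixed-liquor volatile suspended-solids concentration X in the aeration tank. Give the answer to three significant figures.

X ≈ 1600 mg/L

X = Y·Q·ΔS·θ_c / [V·(1 + k_d θ_c)] = 0.493 × 1310 × (276 − 3.19) × 20.7 / [1170 × (1 + 0.0459 × 20.7)] = 1598 mg/L.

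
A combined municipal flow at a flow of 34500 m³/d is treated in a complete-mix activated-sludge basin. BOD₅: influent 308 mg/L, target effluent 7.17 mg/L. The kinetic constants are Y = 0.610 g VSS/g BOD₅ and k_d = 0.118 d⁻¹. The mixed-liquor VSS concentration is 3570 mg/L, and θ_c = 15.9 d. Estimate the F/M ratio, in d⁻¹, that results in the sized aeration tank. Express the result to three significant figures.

F/M ≈ 0.304 d⁻¹

From the SRT design equation V = Y Q (S₀−S) θ_c / [X (1 + k_d θ_c)] = 0.610 × 34500 × (308 − 7.17) × 15.9 / [3570 × (1 + 0.118 × 15.9)] = 1.01×10^8 / 10268 = 9803 m³.
Food-to-microorganism ratio F/M = Q S₀ / (V X) = 34500 × 308 / (9803 × 3570) = 0.3036 d⁻¹.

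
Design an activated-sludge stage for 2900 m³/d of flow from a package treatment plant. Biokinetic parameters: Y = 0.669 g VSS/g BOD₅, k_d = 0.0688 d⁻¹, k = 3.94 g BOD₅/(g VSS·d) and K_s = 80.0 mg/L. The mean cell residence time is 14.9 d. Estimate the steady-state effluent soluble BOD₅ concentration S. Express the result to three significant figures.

From the Monod/SRT balance for a CMAS, S = K_s·(1+k_d θ_c)/[θ_c·(Y k − k_d) − 1] = 80.0 × (1 + 0.0688 × 14.9) / [14.9 × (0.669 × 3.94 − 0.0688) − 1] = 162.0 / 37.25 = 4.349 mg/L.

S ≈ 4.35 mg/L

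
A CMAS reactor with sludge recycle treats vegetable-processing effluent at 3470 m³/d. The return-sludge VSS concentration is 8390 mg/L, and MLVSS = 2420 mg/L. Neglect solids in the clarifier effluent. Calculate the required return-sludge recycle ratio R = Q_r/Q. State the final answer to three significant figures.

R ≈ 0.405

R = Q_r/Q = X/(X_r − X) = 2420 / (8390 − 2420) = 0.4054.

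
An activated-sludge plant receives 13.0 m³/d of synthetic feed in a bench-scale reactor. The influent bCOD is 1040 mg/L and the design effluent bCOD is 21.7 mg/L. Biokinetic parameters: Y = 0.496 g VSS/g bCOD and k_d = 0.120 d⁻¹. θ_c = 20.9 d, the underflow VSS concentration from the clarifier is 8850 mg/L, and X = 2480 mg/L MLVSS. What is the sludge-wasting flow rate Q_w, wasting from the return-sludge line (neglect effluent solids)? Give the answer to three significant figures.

Rearranging the biomass balance for a CMAS with decay, V = Y·Q·ΔS·θ_c / [X·(1+k_d θ_c)] = 0.496 × 13.0 × (1040 − 21.7) × 20.9 / [2480 × (1 + 0.120 × 20.9)] = 1.37×10^5 / 8700 = 15.77 m³.
Wasting from the return line (neglecting effluent solids): Q_w = V·X / (θ_c·X_r) = 15.77 × 2480 / (20.9 × 8850) = 0.2115 m³/d.

Q_w ≈ 0.211 m³/d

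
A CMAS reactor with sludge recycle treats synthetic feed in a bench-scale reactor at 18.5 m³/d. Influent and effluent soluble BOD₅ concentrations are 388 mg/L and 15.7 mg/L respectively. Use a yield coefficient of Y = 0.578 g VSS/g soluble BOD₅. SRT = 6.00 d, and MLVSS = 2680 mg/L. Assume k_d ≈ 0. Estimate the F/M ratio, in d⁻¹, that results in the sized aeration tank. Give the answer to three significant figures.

Biomass mass balance (decay neglected): V·X = Y·Q·(S₀ − S)·θ_c, so V = 0.578 × 18.5 × (388 − 15.7) × 6.00 / 2680 = 8.913 m³.
F/M = applied load / biomass = Q·S₀/(V·X) = 18.5 × 388 / (8.913 × 2680) = 0.3005 d⁻¹.

F/M ≈ 0.301 d⁻¹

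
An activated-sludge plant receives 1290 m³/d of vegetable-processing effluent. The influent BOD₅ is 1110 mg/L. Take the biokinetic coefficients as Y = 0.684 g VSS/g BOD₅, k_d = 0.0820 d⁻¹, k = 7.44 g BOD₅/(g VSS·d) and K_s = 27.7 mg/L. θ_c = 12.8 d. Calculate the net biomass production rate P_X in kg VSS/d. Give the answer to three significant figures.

P_X ≈ 477 kg VSS/d

Effluent substrate depends only on kinetics and SRT: S = K_s(1 + k_d θ_c) / [θ_c(Yk − k_d) − 1] = 27.7 × (1 + 0.0820 × 12.8) / [12.8 × (0.684 × 7.44 − 0.0820) − 1] = 56.77 / 63.09 = 0.8999 mg/L.
The observed yield is Y_obs = Y/(1 + k_d·θ_c) = 0.684 / (1 + 0.0820 × 12.8) = 0.684 / 2.050 = 0.3337 g VSS per g BOD₅ removed.
Substrate removed = Q·(S₀ − S) = 1290 m³/d × (1110 − 0.900) g/m³ = 1.43×10^6 g/d = 1431 kg/d.
Biomass produced: P_X = Y_obs·Q·ΔS = 0.3337 × 1431 ≈ 477.5 kg VSS/d.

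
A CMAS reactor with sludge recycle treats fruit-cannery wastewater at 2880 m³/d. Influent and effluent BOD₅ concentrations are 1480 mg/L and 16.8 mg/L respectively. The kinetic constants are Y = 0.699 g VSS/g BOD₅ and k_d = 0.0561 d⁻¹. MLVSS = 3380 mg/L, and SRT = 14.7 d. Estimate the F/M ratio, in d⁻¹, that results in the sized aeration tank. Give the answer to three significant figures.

F/M ≈ 0.180 d⁻¹

Steady-state biomass mass balance: V·X·(1 + k_d·θ_c) = Y·Q·(S₀ − S)·θ_c, so V = 0.699 × 2880 × (1480 − 16.8) × 14.7 / [3380 × (1 + 0.0561 × 14.7)] = 4.33×10^7 / 6167 = 7021 m³.
F/M = Q·S₀ / (V·X) = 2880 × 1480 / (7021 × 3380) = 0.1796 g BOD₅·(g VSS·d)⁻¹.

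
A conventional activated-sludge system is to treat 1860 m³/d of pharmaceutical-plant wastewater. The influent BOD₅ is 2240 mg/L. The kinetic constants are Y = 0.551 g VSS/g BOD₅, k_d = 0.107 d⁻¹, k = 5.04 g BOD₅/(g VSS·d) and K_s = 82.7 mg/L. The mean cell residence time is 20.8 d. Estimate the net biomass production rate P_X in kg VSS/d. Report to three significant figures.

P_X ≈ 710 kg VSS/d

Effluent substrate depends only on kinetics and SRT: S = K_s(1 + k_d θ_c) / [θ_c(Yk − k_d) − 1] = 82.7 × (1 + 0.107 × 20.8) / [20.8 × (0.551 × 5.04 − 0.107) − 1] = 266.8 / 54.54 = 4.891 mg/L.
The observed yield is Y_obs = Y/(1 + k_d·θ_c) = 0.551 / (1 + 0.107 × 20.8) = 0.551 / 3.226 = 0.1708 g VSS per g BOD₅ removed.
ΔS = 2240 − 4.89 = 2235 mg/L, so the substrate removal rate is 1860 × 2235/1000 = 4157 kg BOD₅/d.
So the net sludge growth is P_X = 0.1708 × 4157 = 710.2 kg VSS/d.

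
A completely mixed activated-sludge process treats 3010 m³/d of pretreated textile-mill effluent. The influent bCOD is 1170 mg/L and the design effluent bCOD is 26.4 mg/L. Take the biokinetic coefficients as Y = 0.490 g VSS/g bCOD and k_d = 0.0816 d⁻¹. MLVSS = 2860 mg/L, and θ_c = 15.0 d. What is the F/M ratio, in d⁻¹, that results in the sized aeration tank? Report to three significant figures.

F/M ≈ 0.310 d⁻¹

From the SRT design equation V = Y Q (S₀−S) θ_c / [X (1 + k_d θ_c)] = 0.490 × 3010 × (1170 − 26.4) × 15.0 / [2860 × (1 + 0.0816 × 15.0)] = 2.53×10^7 / 6361 = 3978 m³.
F/M = Q·S₀ / (V·X) = 3010 × 1170 / (3978 × 2860) = 0.3096 g bCOD·(g VSS·d)⁻¹.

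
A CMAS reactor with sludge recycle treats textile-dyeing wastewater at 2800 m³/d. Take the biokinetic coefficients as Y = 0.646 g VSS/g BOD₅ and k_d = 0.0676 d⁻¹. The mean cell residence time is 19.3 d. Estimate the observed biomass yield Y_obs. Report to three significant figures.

Y_obs ≈ 0.280 g VSS/g BOD₅

The observed yield is Y_obs = Y/(1 + k_d·θ_c) = 0.646 / (1 + 0.0676 × 19.3) = 0.646 / 2.305 = 0.2803 g VSS per g BOD₅ removed.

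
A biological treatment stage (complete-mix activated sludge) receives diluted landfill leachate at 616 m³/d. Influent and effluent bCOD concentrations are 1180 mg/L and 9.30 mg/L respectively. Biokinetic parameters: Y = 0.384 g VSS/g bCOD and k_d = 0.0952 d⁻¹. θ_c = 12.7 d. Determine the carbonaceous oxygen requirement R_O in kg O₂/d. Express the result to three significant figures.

The observed yield is Y_obs = Y/(1 + k_d·θ_c) = 0.384 / (1 + 0.0952 × 12.7) = 0.384 / 2.209 = 0.1738 g VSS per g bCOD removed.
Mass of bCOD removed per day: Q(S₀ − S) = 616 × 1171 g/m³ = 721.2 kg/d.
Biomass synthesised: P_X = Y_obs × 721.2 = 125.4 kg VSS/d.
R_O = Q·ΔS − 1.42 P_X = 721.2 − 178.0 = 543.1 kg O₂/d.

R_O ≈ 543 kg O₂/d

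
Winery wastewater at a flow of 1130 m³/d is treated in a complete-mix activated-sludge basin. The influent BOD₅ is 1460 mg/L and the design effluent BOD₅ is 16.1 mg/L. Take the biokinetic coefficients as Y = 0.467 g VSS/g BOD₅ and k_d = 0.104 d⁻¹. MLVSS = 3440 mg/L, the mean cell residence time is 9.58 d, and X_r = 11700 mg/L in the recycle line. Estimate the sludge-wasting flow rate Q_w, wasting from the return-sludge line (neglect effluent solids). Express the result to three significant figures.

From the SRT design equation V = Y Q (S₀−S) θ_c / [X (1 + k_d θ_c)] = 0.467 × 1130 × (1460 − 16.1) × 9.58 / [3440 × (1 + 0.104 × 9.58)] = 7.3×10^6 / 6867 = 1063 m³.
Q_w = (V·X)/(θ_c X_r) = 1063 × 3440 / (9.58 × 11700) = 32.62 m³/d.

Q_w ≈ 32.6 m³/d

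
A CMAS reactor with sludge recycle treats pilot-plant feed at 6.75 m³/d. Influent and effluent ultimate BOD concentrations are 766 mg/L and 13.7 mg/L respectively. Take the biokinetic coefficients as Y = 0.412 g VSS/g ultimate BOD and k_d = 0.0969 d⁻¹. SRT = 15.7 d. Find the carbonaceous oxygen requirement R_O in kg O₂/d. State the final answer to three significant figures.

R_O ≈ 3.90 kg O₂/d

Observed yield with endogenous decay: Y_obs = Y / (1 + k_d·θ_c) = 0.412 / (1 + 0.0969 × 15.7) = 0.412 / 2.521 = 0.1634 g VSS/g ultimate BOD.
ΔS = 766 − 13.7 = 752.3 mg/L, so the substrate removal rate is 6.75 × 752.3/1000 = 5.078 kg ultimate BOD/d.
Net sludge production P_X = 0.1634 × 5.078 = 0.8298 kg VSS/d.
R_O = Q·(S₀ − S) − 1.42·P_X = 5.078 − 1.42 × 0.8298 = 3.900 kg O₂/d.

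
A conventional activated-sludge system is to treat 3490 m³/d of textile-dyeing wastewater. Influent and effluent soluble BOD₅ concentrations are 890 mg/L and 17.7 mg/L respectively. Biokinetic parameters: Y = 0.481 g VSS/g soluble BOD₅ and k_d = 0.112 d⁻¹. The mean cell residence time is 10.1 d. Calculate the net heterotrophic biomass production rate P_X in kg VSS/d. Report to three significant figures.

P_X ≈ 687 kg VSS/d

Y_obs = Y / (1 + k_d θ_c) = 0.481 / (1 + 0.112 × 10.1) = 0.481 / 2.131 = 0.2257.
Substrate removed = Q·(S₀ − S) = 3490 m³/d × (890 − 17.7) g/m³ = 3.04×10^6 g/d = 3044 kg/d.
Biomass produced: P_X = Y_obs·Q·ΔS = 0.2257 × 3044 ≈ 687.1 kg VSS/d.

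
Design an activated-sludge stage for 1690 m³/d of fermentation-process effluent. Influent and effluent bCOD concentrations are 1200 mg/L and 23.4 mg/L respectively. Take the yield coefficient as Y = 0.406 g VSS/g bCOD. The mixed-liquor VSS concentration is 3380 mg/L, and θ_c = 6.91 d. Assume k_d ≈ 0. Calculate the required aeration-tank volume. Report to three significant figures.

V ≈ 1650 m³

V·X = Y·Q·ΔS·θ_c gives V = 0.406 × 1690 × (1200 − 23.4) × 6.91 / 3380 = 1650 m³.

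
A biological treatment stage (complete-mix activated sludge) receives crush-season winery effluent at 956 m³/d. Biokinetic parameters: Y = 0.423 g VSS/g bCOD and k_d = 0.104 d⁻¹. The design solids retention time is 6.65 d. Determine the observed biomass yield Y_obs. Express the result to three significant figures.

Y_obs ≈ 0.250 g VSS/g bCOD

Y_obs = Y / (1 + k_d θ_c) = 0.423 / (1 + 0.104 × 6.65) = 0.423 / 1.692 = 0.2501.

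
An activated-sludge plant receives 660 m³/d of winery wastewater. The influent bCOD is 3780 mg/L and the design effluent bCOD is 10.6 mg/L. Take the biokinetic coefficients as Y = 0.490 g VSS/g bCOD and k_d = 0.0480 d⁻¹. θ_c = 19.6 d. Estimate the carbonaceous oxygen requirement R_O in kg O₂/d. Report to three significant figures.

R_O ≈ 1600 kg O₂/d

Y_obs = Y / (1 + k_d θ_c) = 0.490 / (1 + 0.0480 × 19.6) = 0.490 / 1.941 = 0.2525.
Mass of bCOD removed per day: Q(S₀ − S) = 660 × 3769 g/m³ = 2488 kg/d.
P_X = Y_obs·Q·(S₀ − S) = 0.2525 × 2488 = 628.1 kg VSS/d.
R_O = Q·ΔS − 1.42 P_X = 2488 − 891.9 = 1596 kg O₂/d.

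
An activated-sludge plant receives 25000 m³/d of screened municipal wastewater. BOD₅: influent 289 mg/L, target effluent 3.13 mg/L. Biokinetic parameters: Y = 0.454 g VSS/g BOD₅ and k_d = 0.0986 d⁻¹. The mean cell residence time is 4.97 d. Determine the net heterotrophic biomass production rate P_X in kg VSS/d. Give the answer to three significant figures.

P_X ≈ 2180 kg VSS/d

Correct the yield for decay: Y_obs = Y/(1 + k_d θ_c) = 0.454 / (1 + 0.0986 × 4.97) = 0.454 / 1.490 = 0.3047.
Substrate removed = Q·(S₀ − S) = 25000 m³/d × (289 − 3.13) g/m³ = 7.15×10^6 g/d = 7147 kg/d.
P_X = Y_obs · Q(S₀ − S) = 0.3047 × 7147 = 2178 kg VSS/d.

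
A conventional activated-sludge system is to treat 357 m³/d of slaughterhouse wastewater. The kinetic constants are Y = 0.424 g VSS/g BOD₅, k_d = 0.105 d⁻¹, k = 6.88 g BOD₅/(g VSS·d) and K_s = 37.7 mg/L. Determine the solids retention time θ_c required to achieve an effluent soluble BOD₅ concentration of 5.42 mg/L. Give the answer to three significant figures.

Specific growth rate at S = 5.42 mg/L: μ = YkS/(K_s+S) = 0.424·6.88·5.42/(37.7+5.42) = 0.3667 d⁻¹.
1/θ_c = 0.3667 − 0.105 = 0.2617 d⁻¹, so θ_c = 3.822 d.

θ_c ≈ 3.82 d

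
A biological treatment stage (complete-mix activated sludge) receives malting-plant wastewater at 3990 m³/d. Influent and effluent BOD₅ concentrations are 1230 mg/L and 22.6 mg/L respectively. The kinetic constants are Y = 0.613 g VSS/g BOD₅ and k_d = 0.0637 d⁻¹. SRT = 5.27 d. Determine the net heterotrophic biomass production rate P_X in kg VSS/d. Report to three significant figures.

The observed yield is Y_obs = Y/(1 + k_d·θ_c) = 0.613 / (1 + 0.0637 × 5.27) = 0.613 / 1.336 = 0.4589 g VSS per g BOD₅ removed.
Substrate removed = Q·(S₀ − S) = 3990 m³/d × (1230 − 22.6) g/m³ = 4.82×10^6 g/d = 4818 kg/d.
P_X = Y_obs · Q(S₀ − S) = 0.4589 × 4818 = 2211 kg VSS/d.

P_X ≈ 2210 kg VSS/d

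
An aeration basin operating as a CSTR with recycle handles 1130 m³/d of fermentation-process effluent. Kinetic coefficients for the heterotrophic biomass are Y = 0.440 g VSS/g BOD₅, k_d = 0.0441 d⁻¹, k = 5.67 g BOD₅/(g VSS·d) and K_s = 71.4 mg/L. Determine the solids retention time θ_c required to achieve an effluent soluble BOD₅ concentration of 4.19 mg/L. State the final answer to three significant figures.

At the target effluent, Y k S/(K_s+S) = 0.440×5.67×4.19/75.59 = 0.1383 d⁻¹.
1/θ_c = 0.1383 − 0.0441 = 0.09419 d⁻¹, so θ_c = 10.62 d.

θ_c ≈ 10.6 d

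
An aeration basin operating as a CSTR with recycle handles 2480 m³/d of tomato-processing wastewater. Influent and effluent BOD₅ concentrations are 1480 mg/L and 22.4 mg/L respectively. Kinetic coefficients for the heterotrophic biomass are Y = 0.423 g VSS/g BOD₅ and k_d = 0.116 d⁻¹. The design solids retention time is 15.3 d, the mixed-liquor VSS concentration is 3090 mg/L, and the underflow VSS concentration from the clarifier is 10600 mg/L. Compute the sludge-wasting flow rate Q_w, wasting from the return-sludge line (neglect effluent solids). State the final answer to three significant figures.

Q_w ≈ 52.0 m³/d

From the SRT design equation V = Y Q (S₀−S) θ_c / [X (1 + k_d θ_c)] = 0.423 × 2480 × (1480 − 22.4) × 15.3 / [3090 × (1 + 0.116 × 15.3)] = 2.34×10^7 / 8574 = 2729 m³.
Wasting from the return line (neglecting effluent solids): Q_w = V·X / (θ_c·X_r) = 2729 × 3090 / (15.3 × 10600) = 51.99 m³/d.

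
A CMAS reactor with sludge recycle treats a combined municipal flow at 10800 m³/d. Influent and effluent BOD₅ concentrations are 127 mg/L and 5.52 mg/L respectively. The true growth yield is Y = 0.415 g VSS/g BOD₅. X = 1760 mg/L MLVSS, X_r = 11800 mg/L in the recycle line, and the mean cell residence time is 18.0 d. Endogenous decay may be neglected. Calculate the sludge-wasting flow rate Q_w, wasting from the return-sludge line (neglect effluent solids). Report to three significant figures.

V·X = Y·Q·ΔS·θ_c gives V = 0.415 × 10800 × (127 − 5.52) × 18.0 / 1760 = 5568 m³.
Wasting from the return line (neglecting effluent solids): Q_w = V·X / (θ_c·X_r) = 5568 × 1760 / (18.0 × 11800) = 46.14 m³/d.

Q_w ≈ 46.1 m³/d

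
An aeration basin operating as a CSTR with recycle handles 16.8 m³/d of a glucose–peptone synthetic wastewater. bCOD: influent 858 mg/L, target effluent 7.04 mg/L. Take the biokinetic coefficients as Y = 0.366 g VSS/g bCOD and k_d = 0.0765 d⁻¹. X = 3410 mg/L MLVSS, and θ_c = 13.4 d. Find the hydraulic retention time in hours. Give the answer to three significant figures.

τ ≈ 14.5 h

Rearranging the biomass balance for a CMAS with decay, V = Y·Q·ΔS·θ_c / [X·(1+k_d θ_c)] = 0.366 × 16.8 × (858 − 7.04) × 13.4 / [3410 × (1 + 0.0765 × 13.4)] = 7.01×10^4 / 6906 = 10.15 m³.
τ = V/Q = 10.15/16.8 = 0.6044 d, or 14.50 h.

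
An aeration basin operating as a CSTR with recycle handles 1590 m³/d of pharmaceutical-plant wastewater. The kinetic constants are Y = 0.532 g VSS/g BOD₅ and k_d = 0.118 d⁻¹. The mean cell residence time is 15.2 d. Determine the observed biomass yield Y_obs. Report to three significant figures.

Observed yield with endogenous decay: Y_obs = Y / (1 + k_d·θ_c) = 0.532 / (1 + 0.118 × 15.2) = 0.532 / 2.794 = 0.1904 g VSS/g BOD₅.

Y_obs ≈ 0.190 g VSS/g BOD₅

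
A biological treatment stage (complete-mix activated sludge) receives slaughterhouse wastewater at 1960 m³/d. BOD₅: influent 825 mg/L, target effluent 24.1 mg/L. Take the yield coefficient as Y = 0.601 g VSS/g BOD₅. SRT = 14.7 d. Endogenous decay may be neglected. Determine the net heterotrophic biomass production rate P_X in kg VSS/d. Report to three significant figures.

No decay correction is needed, so Y_obs = Y = 0.601.
Substrate removed = Q·(S₀ − S) = 1960 m³/d × (825 − 24.1) g/m³ = 1.57×10^6 g/d = 1570 kg/d.
So the net sludge growth is P_X = 0.6010 × 1570 = 943.4 kg VSS/d.

P_X ≈ 943 kg VSS/d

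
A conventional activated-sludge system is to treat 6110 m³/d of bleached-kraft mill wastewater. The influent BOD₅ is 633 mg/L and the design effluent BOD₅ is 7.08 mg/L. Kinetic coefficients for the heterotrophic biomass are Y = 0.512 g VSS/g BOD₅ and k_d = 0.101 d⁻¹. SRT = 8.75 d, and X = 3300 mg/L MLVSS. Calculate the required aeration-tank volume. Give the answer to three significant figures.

Rearranging the biomass balance for a CMAS with decay, V = Y·Q·ΔS·θ_c / [X·(1+k_d θ_c)] = 0.512 × 6110 × (633 − 7.08) × 8.75 / [3300 × (1 + 0.101 × 8.75)] = 1.71×10^7 / 6216 = 2756 m³.

V ≈ 2760 m³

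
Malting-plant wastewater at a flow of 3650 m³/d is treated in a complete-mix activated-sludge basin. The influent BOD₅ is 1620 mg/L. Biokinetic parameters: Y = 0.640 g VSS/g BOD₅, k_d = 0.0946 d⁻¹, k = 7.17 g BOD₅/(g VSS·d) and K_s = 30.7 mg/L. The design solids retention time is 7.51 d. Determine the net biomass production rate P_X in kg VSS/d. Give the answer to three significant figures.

Effluent substrate depends only on kinetics and SRT: S = K_s(1 + k_d θ_c) / [θ_c(Yk − k_d) − 1] = 30.7 × (1 + 0.0946 × 7.51) / [7.51 × (0.640 × 7.17 − 0.0946) − 1] = 52.51 / 32.75 = 1.603 mg/L.
Y_obs = Y / (1 + k_d θ_c) = 0.640 / (1 + 0.0946 × 7.51) = 0.640 / 1.710 = 0.3742.
ΔS = 1620 − 1.60 = 1618 mg/L, so the substrate removal rate is 3650 × 1618/1000 = 5907 kg BOD₅/d.
P_X = Y_obs · Q(S₀ − S) = 0.3742 × 5907 = 2210 kg VSS/d.

P_X ≈ 2210 kg VSS/d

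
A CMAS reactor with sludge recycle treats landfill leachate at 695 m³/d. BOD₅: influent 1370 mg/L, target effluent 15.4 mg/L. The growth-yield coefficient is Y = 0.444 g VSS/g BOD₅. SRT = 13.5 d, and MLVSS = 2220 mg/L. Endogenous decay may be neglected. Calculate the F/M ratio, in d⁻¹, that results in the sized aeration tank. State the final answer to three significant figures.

V·X = Y·Q·ΔS·θ_c gives V = 0.444 × 695 × (1370 − 15.4) × 13.5 / 2220 = 2542 m³.
F/M = Q·S₀ / (V·X) = 695 × 1370 / (2542 × 2220) = 0.1687 g BOD₅·(g VSS·d)⁻¹.

F/M ≈ 0.169 d⁻¹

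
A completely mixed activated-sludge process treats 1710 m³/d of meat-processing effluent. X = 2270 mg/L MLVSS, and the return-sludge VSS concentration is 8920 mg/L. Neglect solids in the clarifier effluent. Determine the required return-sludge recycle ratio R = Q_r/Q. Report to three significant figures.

Mass balance around the secondary clarifier (neglecting effluent solids): R = X / (X_r − X) = 2270 / (8920 − 2270) = 0.3414.

R ≈ 0.341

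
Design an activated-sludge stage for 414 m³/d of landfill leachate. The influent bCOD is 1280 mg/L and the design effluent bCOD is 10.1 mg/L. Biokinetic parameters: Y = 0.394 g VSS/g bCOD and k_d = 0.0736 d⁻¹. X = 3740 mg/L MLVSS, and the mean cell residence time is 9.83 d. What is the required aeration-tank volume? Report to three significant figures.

Rearranging the biomass balance for a CMAS with decay, V = Y·Q·ΔS·θ_c / [X·(1+k_d θ_c)] = 0.394 × 414 × (1280 − 10.1) × 9.83 / [3740 × (1 + 0.0736 × 9.83)] = 2.04×10^6 / 6446 = 315.9 m³.

V ≈ 316 m³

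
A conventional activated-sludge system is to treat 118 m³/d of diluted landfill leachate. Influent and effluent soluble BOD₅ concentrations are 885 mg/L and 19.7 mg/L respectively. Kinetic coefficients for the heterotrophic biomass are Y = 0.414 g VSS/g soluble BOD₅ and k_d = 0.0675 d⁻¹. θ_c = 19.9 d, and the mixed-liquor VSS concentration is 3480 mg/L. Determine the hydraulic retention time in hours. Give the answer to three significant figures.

From the SRT design equation V = Y Q (S₀−S) θ_c / [X (1 + k_d θ_c)] = 0.414 × 118 × (885 − 19.7) × 19.9 / [3480 × (1 + 0.0675 × 19.9)] = 8.41×10^5 / 8155 = 103.2 m³.
HRT = V/Q = 103.2 m³ / 118 m³·d⁻¹ = 0.8742 d × 24 = 20.98 h.

τ ≈ 21.0 h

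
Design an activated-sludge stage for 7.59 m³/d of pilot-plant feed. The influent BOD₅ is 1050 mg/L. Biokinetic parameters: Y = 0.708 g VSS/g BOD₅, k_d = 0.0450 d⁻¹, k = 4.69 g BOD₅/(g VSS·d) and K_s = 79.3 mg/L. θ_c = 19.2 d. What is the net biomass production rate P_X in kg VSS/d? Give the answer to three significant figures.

P_X ≈ 3.02 kg VSS/d

Effluent substrate depends only on kinetics and SRT: S = K_s(1 + k_d θ_c) / [θ_c(Yk − k_d) − 1] = 79.3 × (1 + 0.0450 × 19.2) / [19.2 × (0.708 × 4.69 − 0.0450) − 1] = 147.8 / 61.89 = 2.388 mg/L.
Y_obs = Y / (1 + k_d θ_c) = 0.708 / (1 + 0.0450 × 19.2) = 0.708 / 1.864 = 0.3798.
ΔS = 1050 − 2.39 = 1048 mg/L, so the substrate removal rate is 7.59 × 1048/1000 = 7.951 kg BOD₅/d.
So the net sludge growth is P_X = 0.3798 × 7.951 = 3.020 kg VSS/d.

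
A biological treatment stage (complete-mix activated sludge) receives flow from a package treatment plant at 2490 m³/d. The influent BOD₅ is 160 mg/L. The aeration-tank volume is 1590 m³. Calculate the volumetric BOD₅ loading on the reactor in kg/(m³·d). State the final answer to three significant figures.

L_v = Q S₀ / V = 2490 × 160 × 10⁻³ / 1590 = 0.2506 kg/(m³·d).

L_v ≈ 0.251 kg BOD₅/(m³·d)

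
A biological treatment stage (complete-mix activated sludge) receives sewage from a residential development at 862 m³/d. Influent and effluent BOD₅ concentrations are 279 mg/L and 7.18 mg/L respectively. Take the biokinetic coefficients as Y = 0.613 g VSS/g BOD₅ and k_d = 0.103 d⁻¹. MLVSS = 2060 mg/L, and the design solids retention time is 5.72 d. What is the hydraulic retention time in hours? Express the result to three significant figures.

Rearranging the biomass balance for a CMAS with decay, V = Y·Q·ΔS·θ_c / [X·(1+k_d θ_c)] = 0.613 × 862 × (279 − 7.18) × 5.72 / [2060 × (1 + 0.103 × 5.72)] = 8.22×10^5 / 3274 = 251.0 m³.
HRT = V/Q = 251.0 m³ / 862 m³·d⁻¹ = 0.2911 d × 24 = 6.987 h.

τ ≈ 6.99 h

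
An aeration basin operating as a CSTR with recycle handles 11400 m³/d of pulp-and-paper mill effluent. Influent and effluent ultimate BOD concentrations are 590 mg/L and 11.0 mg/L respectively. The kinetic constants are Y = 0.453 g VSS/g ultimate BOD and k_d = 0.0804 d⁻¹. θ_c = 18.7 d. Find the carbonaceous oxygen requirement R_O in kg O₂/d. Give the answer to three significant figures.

R_O ≈ 4900 kg O₂/d

Correct the yield for decay: Y_obs = Y/(1 + k_d θ_c) = 0.453 / (1 + 0.0804 × 18.7) = 0.453 / 2.503 = 0.1809.
Mass of ultimate BOD removed per day: Q(S₀ − S) = 11400 × 579.0 g/m³ = 6601 kg/d.
P_X = Y_obs·Q·(S₀ − S) = 0.1809 × 6601 = 1194 kg VSS/d.
R_O = Q·(S₀ − S) − 1.42·P_X = 6601 − 1.42 × 1194 = 4905 kg O₂/d.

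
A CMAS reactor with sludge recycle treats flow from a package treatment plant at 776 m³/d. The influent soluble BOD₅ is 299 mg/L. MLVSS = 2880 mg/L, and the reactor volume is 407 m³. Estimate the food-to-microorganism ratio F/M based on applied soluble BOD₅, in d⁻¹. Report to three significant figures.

F/M ≈ 0.198 d⁻¹

Food-to-microorganism ratio F/M = Q S₀ / (V X) = 776 × 299 / (407.0 × 2880) = 0.1979 d⁻¹.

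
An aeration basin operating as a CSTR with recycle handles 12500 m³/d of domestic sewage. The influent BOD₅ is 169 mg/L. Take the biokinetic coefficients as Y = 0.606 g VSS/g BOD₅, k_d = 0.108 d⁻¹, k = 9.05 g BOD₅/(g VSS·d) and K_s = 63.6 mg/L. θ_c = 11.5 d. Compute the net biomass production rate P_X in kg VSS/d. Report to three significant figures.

P_X ≈ 563 kg VSS/d

Effluent substrate depends only on kinetics and SRT: S = K_s(1 + k_d θ_c) / [θ_c(Yk − k_d) − 1] = 63.6 × (1 + 0.108 × 11.5) / [11.5 × (0.606 × 9.05 − 0.108) − 1] = 142.6 / 60.83 = 2.344 mg/L.
Correct the yield for decay: Y_obs = Y/(1 + k_d θ_c) = 0.606 / (1 + 0.108 × 11.5) = 0.606 / 2.242 = 0.2703.
Substrate removed = Q·(S₀ − S) = 12500 m³/d × (169 − 2.34) g/m³ = 2.08×10^6 g/d = 2083 kg/d.
P_X = Y_obs · Q(S₀ − S) = 0.2703 × 2083 = 563.1 kg VSS/d.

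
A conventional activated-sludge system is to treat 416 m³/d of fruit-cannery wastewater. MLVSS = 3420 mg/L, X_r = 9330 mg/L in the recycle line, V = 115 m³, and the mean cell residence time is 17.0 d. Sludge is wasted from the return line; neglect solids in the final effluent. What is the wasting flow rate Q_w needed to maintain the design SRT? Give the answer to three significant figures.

Q_w ≈ 2.48 m³/d

Wasting from the return line (neglecting effluent solids): Q_w = V·X / (θ_c·X_r) = 115.0 × 3420 / (17.0 × 9330) = 2.480 m³/d.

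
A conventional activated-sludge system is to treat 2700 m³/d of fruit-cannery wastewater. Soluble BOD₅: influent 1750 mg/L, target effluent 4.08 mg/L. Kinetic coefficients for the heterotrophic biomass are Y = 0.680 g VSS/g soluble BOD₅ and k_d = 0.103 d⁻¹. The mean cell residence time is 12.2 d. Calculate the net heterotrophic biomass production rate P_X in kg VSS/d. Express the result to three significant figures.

P_X ≈ 1420 kg VSS/d

Observed yield with endogenous decay: Y_obs = Y / (1 + k_d·θ_c) = 0.680 / (1 + 0.103 × 12.2) = 0.680 / 2.257 = 0.3013 g VSS/g soluble BOD₅.
ΔS = 1750 − 4.08 = 1746 mg/L, so the substrate removal rate is 2700 × 1746/1000 = 4714 kg soluble BOD₅/d.
Biomass produced: P_X = Y_obs·Q·ΔS = 0.3013 × 4714 ≈ 1421 kg VSS/d.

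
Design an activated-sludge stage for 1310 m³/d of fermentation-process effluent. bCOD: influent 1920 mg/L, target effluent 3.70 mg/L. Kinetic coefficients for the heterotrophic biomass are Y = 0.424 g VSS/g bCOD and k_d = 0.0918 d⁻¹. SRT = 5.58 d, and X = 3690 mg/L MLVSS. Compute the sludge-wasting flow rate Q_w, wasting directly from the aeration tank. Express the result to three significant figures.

Q_w ≈ 191 m³/d

Steady-state biomass mass balance: V·X·(1 + k_d·θ_c) = Y·Q·(S₀ − S)·θ_c, so V = 0.424 × 1310 × (1920 − 3.70) × 5.58 / [3690 × (1 + 0.0918 × 5.58)] = 5.94×10^6 / 5580 = 1064 m³.
With mixed-liquor wasting, θ_c = V/Q_w, so Q_w = V/θ_c = 1064/5.58 = 190.7 m³/d.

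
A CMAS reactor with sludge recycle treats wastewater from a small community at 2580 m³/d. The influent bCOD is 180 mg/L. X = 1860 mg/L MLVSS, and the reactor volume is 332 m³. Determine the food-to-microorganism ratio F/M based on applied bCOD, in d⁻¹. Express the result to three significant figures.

F/M = Q·S₀ / (V·X) = 2580 × 180 / (332.0 × 1860) = 0.7520 g bCOD·(g VSS·d)⁻¹.

F/M ≈ 0.752 d⁻¹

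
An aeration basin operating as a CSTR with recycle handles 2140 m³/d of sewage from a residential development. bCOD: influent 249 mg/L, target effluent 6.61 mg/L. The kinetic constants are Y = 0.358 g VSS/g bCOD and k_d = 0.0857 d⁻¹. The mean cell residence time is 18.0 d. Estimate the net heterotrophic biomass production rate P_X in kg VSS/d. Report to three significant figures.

P_X ≈ 73.0 kg VSS/d

The observed yield is Y_obs = Y/(1 + k_d·θ_c) = 0.358 / (1 + 0.0857 × 18.0) = 0.358 / 2.543 = 0.1408 g VSS per g bCOD removed.
Mass of bCOD removed per day: Q(S₀ − S) = 2140 × 242.4 g/m³ = 518.7 kg/d.
Biomass produced: P_X = Y_obs·Q·ΔS = 0.1408 × 518.7 ≈ 73.04 kg VSS/d.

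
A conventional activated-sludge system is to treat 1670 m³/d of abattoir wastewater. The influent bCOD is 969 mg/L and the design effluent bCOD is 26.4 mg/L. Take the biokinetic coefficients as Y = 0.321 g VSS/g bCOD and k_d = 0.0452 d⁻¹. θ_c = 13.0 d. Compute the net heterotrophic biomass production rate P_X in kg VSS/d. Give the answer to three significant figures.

P_X ≈ 318 kg VSS/d

Correct the yield for decay: Y_obs = Y/(1 + k_d θ_c) = 0.321 / (1 + 0.0452 × 13.0) = 0.321 / 1.588 = 0.2022.
Q·(S₀ − S) = 1670 × (969 − 26.4) × 10⁻³ = 1574 kg/d removed.
P_X = Y_obs · Q(S₀ − S) = 0.2022 × 1574 = 318.3 kg VSS/d.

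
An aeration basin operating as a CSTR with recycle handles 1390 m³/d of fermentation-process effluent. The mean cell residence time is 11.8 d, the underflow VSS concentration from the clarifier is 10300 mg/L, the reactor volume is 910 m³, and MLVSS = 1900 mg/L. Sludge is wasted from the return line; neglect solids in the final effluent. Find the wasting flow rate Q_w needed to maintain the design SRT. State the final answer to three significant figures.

Q_w ≈ 14.2 m³/d

Q_w = (V·X)/(θ_c X_r) = 910.0 × 1900 / (11.8 × 10300) = 14.23 m³/d.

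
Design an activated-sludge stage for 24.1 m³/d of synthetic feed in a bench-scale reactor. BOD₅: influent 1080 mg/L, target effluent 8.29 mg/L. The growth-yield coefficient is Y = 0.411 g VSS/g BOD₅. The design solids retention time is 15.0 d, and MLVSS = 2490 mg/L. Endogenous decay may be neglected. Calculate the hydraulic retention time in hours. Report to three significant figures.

τ ≈ 63.7 h

V·X = Y·Q·ΔS·θ_c gives V = 0.411 × 24.1 × (1080 − 8.29) × 15.0 / 2490 = 63.95 m³.
Hydraulic retention time τ = V/Q = 63.95 / 24.1 = 2.653 d = 63.68 h.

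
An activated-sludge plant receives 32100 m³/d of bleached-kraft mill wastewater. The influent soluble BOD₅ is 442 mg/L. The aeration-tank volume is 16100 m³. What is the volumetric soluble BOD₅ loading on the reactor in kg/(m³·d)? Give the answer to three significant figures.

L_v ≈ 0.881 kg soluble BOD₅/(m³·d)

L_v = Q S₀ / V = 32100 × 442 × 10⁻³ / 16100 = 0.8813 kg/(m³·d).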